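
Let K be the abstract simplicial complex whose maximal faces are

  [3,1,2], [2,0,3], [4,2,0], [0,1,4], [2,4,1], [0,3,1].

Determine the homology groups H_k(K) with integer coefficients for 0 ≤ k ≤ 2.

H_0 ≅ Z,  H_1 = 0,  H_2 ≅ Z.

We work with the vertex ordering 0 < 1 < 2 < 3 < 4. The simplices of K, each written with vertices in increasing order, are:

  0-simplices (5): [0], [1], [2], [3], [4]
  1-simplices (9): [0,1], [0,2], [0,3], [0,4], [1,2], [1,3], [1,4], [2,3], [2,4]
  2-simplices (6): [0,1,3], [0,1,4], [0,2,3], [0,2,4], [1,2,3], [1,2,4]

so the chain groups are C_0 ≅ Z^5, C_1 ≅ Z^9, C_2 ≅ Z^6.

∂_1: C_1 → C_0 maps an edge to its endpoints' difference, ∂[p,q] = q − p.
This gives a 5×9 integer matrix of rank 4; reducing to Smith normal form yields diagonal entries (1,1,1,1).

Boundary ∂_2: C_2 → C_1 sends each 2-simplex [p,q,r] to [q,r] − [p,r] + [p,q]. For instance
  ∂[0,1,4] = [1,4] − [0,4] + [0,1],
  ∂[0,2,3] = [2,3] − [0,3] + [0,2].
The 9×6 boundary matrix has rank 5 and Smith normal form diag(1,1,1,1,1).

Reading off H_k = ker ∂_k / im ∂_{k+1}:

  H_0: rank C_0 − rank ∂_1 = 5 − 4 = 1, and the invariant factors of ∂_1 are all 1, so H_0 ≅ Z.
  H_1: rank ker ∂_1 − rank ∂_2 = (9 − 4) − 5 = 0, and the invariant factors of ∂_2 are all 1, so H_1 ≅ 0.
  H_2: rank ker ∂_2 − rank ∂_3 = (6 − 5) − 0 = 1, and there is no ∂_3, so H_2 ≅ Z.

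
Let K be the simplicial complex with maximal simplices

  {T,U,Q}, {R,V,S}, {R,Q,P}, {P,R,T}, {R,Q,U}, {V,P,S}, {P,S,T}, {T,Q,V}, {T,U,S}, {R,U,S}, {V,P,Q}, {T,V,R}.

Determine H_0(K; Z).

H_0 = Z.

Order the vertices as P < Q < R < S < T < U < V. Listing each simplex with vertices in this order, K has dimension 2 with simplices:

  0-simplices (7): P, Q, R, S, T, U, V
  1-simplices (18): PQ, PR, PS, PT, PV, QR, QT, QU, QV, RS, RT, RU, RV, ST, SU, SV, TU, TV
  2-simplices (12): PQR, PQV, PRT, PST, PSV, QRU, QTU, QTV, RSU, RSV, RTV, STU

Hence C_0 ≅ Z^7, C_1 ≅ Z^18, C_2 ≅ Z^12.

Boundary ∂_1: C_1 → C_0 is given by ∂[p,q] = [q] − [p]. For instance
  ∂SV = V − S.
The resulting 7×18 matrix has rank 6, and its Smith normal form has invariant factors (1,1,1,1,1,1).

The boundary map ∂_2: C_2 → C_1 maps a triangle to the signed sum of its edges. For instance
  ∂PST = ST − PT + PS,
  ∂QTU = TU − QU + QT.
This gives a 18×12 integer matrix of rank 12; reducing to Smith normal form yields diagonal entries (1,1,1,1,1,1,1,1,1,1,1,2).

From H_k ≅ ker(∂_k) / im(∂_{k+1}) we obtain:

  H_0: rank C_0 − rank ∂_1 = 7 − 6 = 1, and the invariant factors of ∂_1 are all 1, so H_0 = Z.

(K is a triangulation of the real projective plane RP^2.)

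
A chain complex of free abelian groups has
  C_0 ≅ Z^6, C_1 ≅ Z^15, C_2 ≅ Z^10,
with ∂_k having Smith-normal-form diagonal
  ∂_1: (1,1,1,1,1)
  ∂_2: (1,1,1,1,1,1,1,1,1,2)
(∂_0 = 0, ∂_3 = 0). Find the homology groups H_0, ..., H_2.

H_0 = Z,  H_1 = Z/2,  H_2 = 0.

H_0: b_0 = 6 − 0 − 5 = 1; torsion from ∂_1 factors > 1: none. So H_0 = Z.
H_1: b_1 = 15 − 5 − 10 = 0; torsion from ∂_2 factors > 1: [2]. So H_1 = Z/2.
H_2: b_2 = 10 − 10 − 0 = 0; torsion from ∂_3 factors > 1: none. So H_2 = 0.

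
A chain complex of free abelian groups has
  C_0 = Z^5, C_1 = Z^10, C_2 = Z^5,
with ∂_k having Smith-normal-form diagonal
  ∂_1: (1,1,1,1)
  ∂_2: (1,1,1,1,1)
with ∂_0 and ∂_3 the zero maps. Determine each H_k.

H_0 ≅ Z,  H_1 ≅ Z,  H_2 = 0.

H_0: b_0 = 5 − 0 − 4 = 1; torsion from ∂_1 factors > 1: none. So H_0 ≅ Z.
H_1: b_1 = 10 − 4 − 5 = 1; torsion from ∂_2 factors > 1: none. So H_1 ≅ Z.
H_2: b_2 = 5 − 5 − 0 = 0; torsion from ∂_3 factors > 1: none. So H_2 ≅ 0.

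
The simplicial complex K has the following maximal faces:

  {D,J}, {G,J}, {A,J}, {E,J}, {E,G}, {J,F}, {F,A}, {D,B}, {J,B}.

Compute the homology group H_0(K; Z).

H_0 ≅ Z.

Order the vertices as A < B < D < E < F < G < J. Listing each simplex with vertices in this order, K has dimension 1 with simplices:

  0-simplices (7): A, B, D, E, F, G, J
  1-simplices (9): AF, AJ, BD, BJ, DJ, EG, EJ, FJ, GJ

giving chain groups C_0 ≅ Z^7, C_1 ≅ Z^9.

Boundary ∂_1: C_1 → C_0 sends each edge [p,q] (with p < q) to q − p. For instance
  ∂BD = D − B.
The 7×9 boundary matrix has rank 6 and Smith normal form diag(1,1,1,1,1,1).

Computing H_k = (kernel of ∂_k) / (image of ∂_{k+1}):

  H_0: rank C_0 − rank ∂_1 = 7 − 6 = 1, and the invariant factors of ∂_1 are all 1, so H_0 ≅ Z.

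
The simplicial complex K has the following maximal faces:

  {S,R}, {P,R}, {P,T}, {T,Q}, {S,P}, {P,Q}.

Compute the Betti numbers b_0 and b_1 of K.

Order the vertices as P < Q < R < S < T. Listing each simplex with vertices in this order, K has dimension 1 with simplices:

  0-simplices (5): P, Q, R, S, T
  1-simplices (6): PQ, PR, PS, PT, QT, RS

Hence C_0 ≅ Z^5, C_1 ≅ Z^6.

Boundary ∂_1: C_1 → C_0 sends each edge [p,q] (with p < q) to q − p. For instance
  ∂QT = T − Q.
As a 5×6 matrix over Z this has rank 4, with invariant factors (1,1,1,1).

Reading off H_k = ker ∂_k / im ∂_{k+1}:

  H_0: rank C_0 − rank ∂_1 = 5 − 4 = 1, and the invariant factors of ∂_1 are all 1, so H_0 = Z.
  H_1: rank ker ∂_1 − rank ∂_2 = (6 − 4) − 0 = 2, and there is no ∂_2, so H_1 = Z^2.

As a check, the Euler characteristic is 5 − 6 = -1, which agrees with 1 − 2 = -1.

Hence the Betti numbers are b_0 = 1, b_1 = 2.

b_0 = 1, b_1 = 2.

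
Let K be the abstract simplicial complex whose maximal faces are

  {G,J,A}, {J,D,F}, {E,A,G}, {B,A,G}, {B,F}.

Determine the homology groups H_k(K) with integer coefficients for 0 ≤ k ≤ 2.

Take the total order A < B < D < E < F < G < J on the vertex set. Then K (dimension 2) consists of the simplices:

  0-simplices (7): A, B, D, E, F, G, J
  1-simplices (11): AB, AE, AG, AJ, BF, BG, DF, DJ, EG, FJ, GJ
  2-simplices (4): ABG, AEG, AGJ, DFJ

so the chain groups are C_0 ≅ Z^7, C_1 ≅ Z^11, C_2 ≅ Z^4.

The boundary map ∂_1: C_1 → C_0 maps an edge to its endpoints' difference, ∂[p,q] = q − p. For instance
  ∂FJ = J − F.
As a 7×11 matrix over Z this has rank 6, with invariant factors (1,1,1,1,1,1).

The boundary map ∂_2: C_2 → C_1 sends each 2-simplex [p,q,r] to [q,r] − [p,r] + [p,q]. For instance
  ∂DFJ = FJ − DJ + DF,
  ∂ABG = BG − AG + AB.
As a 11×4 matrix over Z this has rank 4, with invariant factors (1,1,1,1).

Computing H_k = (kernel of ∂_k) / (image of ∂_{k+1}):

  H_0: rank C_0 − rank ∂_1 = 7 − 6 = 1, and the invariant factors of ∂_1 are all 1, so H_0 ≅ Z.
  H_1: rank ker ∂_1 − rank ∂_2 = (11 − 6) − 4 = 1, and the invariant factors of ∂_2 are all 1, so H_1 ≅ Z.
  H_2: rank ker ∂_2 − rank ∂_3 = (4 − 4) − 0 = 0, and there is no ∂_3, so H_2 ≅ 0.

H_0 ≅ Z,  H_1 ≅ Z,  H_2 = 0.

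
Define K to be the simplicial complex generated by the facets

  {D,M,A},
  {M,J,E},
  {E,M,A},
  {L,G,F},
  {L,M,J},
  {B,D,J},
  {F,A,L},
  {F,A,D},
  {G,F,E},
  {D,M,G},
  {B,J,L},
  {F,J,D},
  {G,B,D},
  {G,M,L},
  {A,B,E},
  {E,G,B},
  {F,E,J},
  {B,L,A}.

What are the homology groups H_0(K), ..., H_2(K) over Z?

H_0 ≅ Z,  H_1 ≅ Z^2,  H_2 ≅ Z.

Order the vertices as A < B < D < E < F < G < J < L < M. Listing each simplex with vertices in this order, K has dimension 2 with simplices:

  0-simplices (9): A, B, D, E, F, G, J, L, M
  1-simplices (27): AB, AD, AE, AF, AL, AM, BD, BE, BG, BJ, BL, DF, DG, DJ, DM, EF, EG, EJ, EM, FG, FJ, FL, GL, GM, JL, JM, LM
  2-simplices (18): ABE, ABL, ADF, ADM, AEM, AFL, BDG, BDJ, BEG, BJL, DFJ, DGM, EFG, EFJ, EJM, FGL, GLM, JLM

so the chain groups are C_0 ≅ Z^9, C_1 ≅ Z^27, C_2 ≅ Z^18.

Boundary ∂_1: C_1 → C_0 sends each edge [p,q] (with p < q) to q − p.
The resulting 9×27 matrix has rank 8, and its Smith normal form has invariant factors (1,1,1,1,1,1,1,1).

Boundary ∂_2: C_2 → C_1 acts by ∂[p,q,r] = [q,r] − [p,r] + [p,q]. For instance
  ∂DFJ = FJ − DJ + DF,
  ∂FGL = GL − FL + FG.
As a 27×18 matrix over Z this has rank 17, with invariant factors (1,1,1,1,1,1,1,1,1,1,1,1,1,1,1,1,1).

Reading off H_k = ker ∂_k / im ∂_{k+1}:

  H_0: rank C_0 − rank ∂_1 = 9 − 8 = 1, and the invariant factors of ∂_1 are all 1, so H_0 ≅ Z.
  H_1: rank ker ∂_1 − rank ∂_2 = (27 − 8) − 17 = 2, and the invariant factors of ∂_2 are all 1, so H_1 ≅ Z^2.
  H_2: rank ker ∂_2 − rank ∂_3 = (18 − 17) − 0 = 1, and there is no ∂_3, so H_2 ≅ Z.

(K is a triangulation of the torus T^2.)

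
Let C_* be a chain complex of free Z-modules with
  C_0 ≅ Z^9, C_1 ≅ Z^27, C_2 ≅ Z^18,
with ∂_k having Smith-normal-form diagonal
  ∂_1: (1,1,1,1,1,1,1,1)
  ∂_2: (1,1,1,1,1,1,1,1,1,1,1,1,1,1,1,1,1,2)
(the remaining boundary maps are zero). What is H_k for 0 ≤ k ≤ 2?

H_0: b_0 = 9 − 0 − 8 = 1; torsion from ∂_1 factors > 1: none. So H_0 = Z.
H_1: b_1 = 27 − 8 − 18 = 1; torsion from ∂_2 factors > 1: [2]. So H_1 = Z ⊕ Z_2.
H_2: b_2 = 18 − 18 − 0 = 0; torsion from ∂_3 factors > 1: none. So H_2 = 0.

H_0 = Z,  H_1 = Z ⊕ Z_2,  H_2 = 0.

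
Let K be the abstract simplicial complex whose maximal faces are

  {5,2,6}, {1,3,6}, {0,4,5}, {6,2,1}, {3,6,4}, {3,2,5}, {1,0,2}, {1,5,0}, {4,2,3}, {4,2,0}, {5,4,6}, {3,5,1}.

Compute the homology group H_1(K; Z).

H_1 ≅ Z/2Z.

We work with the vertex ordering 0 < 1 < 2 < 3 < 4 < 5 < 6. The simplices of K, each written with vertices in increasing order, are:

  0-simplices (7): [0], [1], [2], [3], [4], [5], [6]
  1-simplices (18): [0,1], [0,2], [0,4], [0,5], [1,2], [1,3], [1,5], [1,6], [2,3], [2,4], [2,5], [2,6], [3,4], [3,5], [3,6], [4,5], [4,6], [5,6]
  2-simplices (12): [0,1,2], [0,1,5], [0,2,4], [0,4,5], [1,2,6], [1,3,5], [1,3,6], [2,3,4], [2,3,5], [2,5,6], [3,4,6], [4,5,6]

Hence C_0 ≅ Z^7, C_1 ≅ Z^18, C_2 ≅ Z^12.

∂_1: C_1 → C_0 is given by ∂[p,q] = [q] − [p]. For instance
  ∂[2,5] = [5] − [2].
As a 7×18 matrix over Z this has rank 6, with invariant factors (1,1,1,1,1,1).

The boundary map ∂_2: C_2 → C_1 acts by ∂[p,q,r] = [q,r] − [p,r] + [p,q]. For instance
  ∂[0,4,5] = [4,5] − [0,5] + [0,4],
  ∂[4,5,6] = [5,6] − [4,6] + [4,5].
The 18×12 boundary matrix has rank 12 and Smith normal form diag(1,1,1,1,1,1,1,1,1,1,1,2).

Now H_k = ker ∂_k / im ∂_{k+1}, so:

  H_1: rank ker ∂_1 − rank ∂_2 = (18 − 6) − 12 = 0, and ∂_2 has invariant factor 2 > 1, so H_1 = Z/2Z.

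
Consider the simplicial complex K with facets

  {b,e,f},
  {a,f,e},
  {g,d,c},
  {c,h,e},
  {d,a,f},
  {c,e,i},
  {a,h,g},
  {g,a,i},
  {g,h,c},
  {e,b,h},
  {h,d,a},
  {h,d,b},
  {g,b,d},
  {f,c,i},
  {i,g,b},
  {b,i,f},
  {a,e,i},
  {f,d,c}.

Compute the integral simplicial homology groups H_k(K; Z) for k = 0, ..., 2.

H_0 ≅ Z,  H_1 ≅ Z ⊕ Z/2,  H_2 = 0.

Take the total order a < b < c < d < e < f < g < h < i on the vertex set. Then K (dimension 2) consists of the simplices:

  0-simplices (9): a, b, c, d, e, f, g, h, i
  1-simplices (27): ad, ae, af, ag, ah, ai, bd, be, bf, bg, bh, bi, cd, ce, cf, cg, ch, ci, df, dg, dh, ef, eh, ei, fi, gh, gi
  2-simplices (18): adf, adh, aef, aei, agh, agi, bdg, bdh, bef, beh, bfi, bgi, cdf, cdg, ceh, cei, cfi, cgh

giving chain groups C_0 ≅ Z^9, C_1 ≅ Z^27, C_2 ≅ Z^18.

The boundary map ∂_1: C_1 → C_0 maps an edge to its endpoints' difference, ∂[p,q] = q − p.
The 9×27 boundary matrix has rank 8 and Smith normal form diag(1,1,1,1,1,1,1,1).

∂_2: C_2 → C_1 sends each 2-simplex [p,q,r] to [q,r] − [p,r] + [p,q]. For instance
  ∂cdg = dg − cg + cd,
  ∂cdf = df − cf + cd.
This gives a 27×18 integer matrix of rank 18; reducing to Smith normal form yields diagonal entries (1,1,1,1,1,1,1,1,1,1,1,1,1,1,1,1,1,2).

Computing H_k = (kernel of ∂_k) / (image of ∂_{k+1}):

  H_0: rank C_0 − rank ∂_1 = 9 − 8 = 1, and the invariant factors of ∂_1 are all 1, so H_0 = Z.
  H_1: rank ker ∂_1 − rank ∂_2 = (27 − 8) − 18 = 1, and ∂_2 has invariant factor 2 > 1, so H_1 = Z ⊕ Z/2.
  H_2: rank ker ∂_2 − rank ∂_3 = (18 − 18) − 0 = 0, and there is no ∂_3, so H_2 = 0.

As a check, the Euler characteristic is 9 − 27 + 18 = 0, which agrees with 1 − 1 + 0 = 0.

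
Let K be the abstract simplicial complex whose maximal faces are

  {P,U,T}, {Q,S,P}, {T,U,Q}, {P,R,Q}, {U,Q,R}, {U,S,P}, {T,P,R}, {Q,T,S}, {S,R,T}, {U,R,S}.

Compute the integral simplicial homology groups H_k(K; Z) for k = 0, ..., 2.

H_0 ≅ Z,  H_1 ≅ Z/2,  H_2 = 0.

Take the total order P < Q < R < S < T < U on the vertex set. Then K (dimension 2) consists of the simplices:

  0-simplices (6): P, Q, R, S, T, U
  1-simplices (15): PQ, PR, PS, PT, PU, QR, QS, QT, QU, RS, RT, RU, ST, SU, TU
  2-simplices (10): PQR, PQS, PRT, PSU, PTU, QRU, QST, QTU, RST, RSU

so the chain groups are C_0 ≅ Z^6, C_1 ≅ Z^15, C_2 ≅ Z^10.

The boundary map ∂_1: C_1 → C_0 is given by ∂[p,q] = [q] − [p].
As a 6×15 matrix over Z this has rank 5, with invariant factors (1,1,1,1,1).

Boundary ∂_2: C_2 → C_1 sends each 2-simplex [p,q,r] to [q,r] − [p,r] + [p,q]. For instance
  ∂PTU = TU − PU + PT,
  ∂RSU = SU − RU + RS.
The resulting 15×10 matrix has rank 10, and its Smith normal form has invariant factors (1,1,1,1,1,1,1,1,1,2).

Computing H_k = (kernel of ∂_k) / (image of ∂_{k+1}):

  H_0: rank C_0 − rank ∂_1 = 6 − 5 = 1, and the invariant factors of ∂_1 are all 1, so H_0 = Z.
  H_1: rank ker ∂_1 − rank ∂_2 = (15 − 5) − 10 = 0, and ∂_2 has invariant factor 2 > 1, so H_1 = Z/2.
  H_2: rank ker ∂_2 − rank ∂_3 = (10 − 10) − 0 = 0, and there is no ∂_3, so H_2 = 0.

(K is a triangulation of the real projective plane RP^2.)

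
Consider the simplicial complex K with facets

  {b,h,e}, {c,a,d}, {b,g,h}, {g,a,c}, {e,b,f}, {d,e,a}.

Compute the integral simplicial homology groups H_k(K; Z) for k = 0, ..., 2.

H_0 = Z,  H_1 = Z,  H_2 = 0.

We work with the vertex ordering a < b < c < d < e < f < g < h. The simplices of K, each written with vertices in increasing order, are:

  0-simplices (8): a, b, c, d, e, f, g, h
  1-simplices (14): ac, ad, ae, ag, be, bf, bg, bh, cd, cg, de, ef, eh, gh
  2-simplices (6): acd, acg, ade, bef, beh, bgh

giving chain groups C_0 ≅ Z^8, C_1 ≅ Z^14, C_2 ≅ Z^6.

∂_1: C_1 → C_0 maps an edge to its endpoints' difference, ∂[p,q] = q − p. For instance
  ∂cd = d − c.
This gives a 8×14 integer matrix of rank 7; reducing to Smith normal form yields diagonal entries (1,1,1,1,1,1,1).

The boundary map ∂_2: C_2 → C_1 sends each 2-simplex [p,q,r] to [q,r] − [p,r] + [p,q]. For instance
  ∂bgh = gh − bh + bg,
  ∂ade = de − ae + ad.
This gives a 14×6 integer matrix of rank 6; reducing to Smith normal form yields diagonal entries (1,1,1,1,1,1).

Computing H_k = (kernel of ∂_k) / (image of ∂_{k+1}):

  H_0: rank C_0 − rank ∂_1 = 8 − 7 = 1, and the invariant factors of ∂_1 are all 1, so H_0 = Z.
  H_1: rank ker ∂_1 − rank ∂_2 = (14 − 7) − 6 = 1, and the invariant factors of ∂_2 are all 1, so H_1 = Z.
  H_2: rank ker ∂_2 − rank ∂_3 = (6 − 6) − 0 = 0, and there is no ∂_3, so H_2 = 0.

As a check, the Euler characteristic is 8 − 14 + 6 = 0, which agrees with 1 − 1 + 0 = 0.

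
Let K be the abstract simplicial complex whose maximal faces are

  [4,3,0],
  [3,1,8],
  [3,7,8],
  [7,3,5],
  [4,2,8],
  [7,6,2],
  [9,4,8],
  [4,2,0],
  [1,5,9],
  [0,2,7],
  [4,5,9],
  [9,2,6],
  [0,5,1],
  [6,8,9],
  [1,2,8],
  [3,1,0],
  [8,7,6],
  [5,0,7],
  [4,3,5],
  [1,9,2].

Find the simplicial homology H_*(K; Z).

We work with the vertex ordering 0 < 1 < 2 < 3 < 4 < 5 < 6 < 7 < 8 < 9. The simplices of K, each written with vertices in increasing order, are:

  0-simplices (10): [0], [1], [2], [3], [4], [5], [6], [7], [8], [9]
  1-simplices (30): (30 of them)
  2-simplices (20): (20 of them)

so the chain groups are C_0 ≅ Z^10, C_1 ≅ Z^30, C_2 ≅ Z^20.

∂_1: C_1 → C_0 sends each edge [p,q] (with p < q) to q − p. For instance
  ∂[1,3] = [3] − [1].
The resulting 10×30 matrix has rank 9, and its Smith normal form has invariant factors (1,1,1,1,1,1,1,1,1).

∂_2: C_2 → C_1 sends each 2-simplex [p,q,r] to [q,r] − [p,r] + [p,q]. For instance
  ∂[6,7,8] = [7,8] − [6,8] + [6,7],
  ∂[2,6,9] = [6,9] − [2,9] + [2,6].
This gives a 30×20 integer matrix of rank 20; reducing to Smith normal form yields diagonal entries (1,1,1,1,1,1,1,1,1,1,1,1,1,1,1,1,1,1,1,2).

Computing H_k = (kernel of ∂_k) / (image of ∂_{k+1}):

  H_0: rank C_0 − rank ∂_1 = 10 − 9 = 1, and the invariant factors of ∂_1 are all 1, so H_0 = Z.
  H_1: rank ker ∂_1 − rank ∂_2 = (30 − 9) − 20 = 1, and ∂_2 has invariant factor 2 > 1, so H_1 = Z ⊕ Z/2.
  H_2: rank ker ∂_2 − rank ∂_3 = (20 − 20) − 0 = 0, and there is no ∂_3, so H_2 = 0.

(K is a triangulation of the Klein bottle.)

H_0 = Z,  H_1 = Z ⊕ Z/2,  H_2 = 0.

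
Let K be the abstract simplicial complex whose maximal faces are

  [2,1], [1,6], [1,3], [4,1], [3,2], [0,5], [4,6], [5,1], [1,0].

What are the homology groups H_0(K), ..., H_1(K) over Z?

H_0 = Z,  H_1 = Z^3.

Fix the vertex order 0 < 1 < 2 < 3 < 4 < 5 < 6 and write every simplex with vertices in increasing order. Then dim K = 1 and the simplices of K are:

  0-simplices (7): [0], [1], [2], [3], [4], [5], [6]
  1-simplices (9): [0,1], [0,5], [1,2], [1,3], [1,4], [1,5], [1,6], [2,3], [4,6]

giving chain groups C_0 ≅ Z^7, C_1 ≅ Z^9.

Boundary ∂_1: C_1 → C_0 is given by ∂[p,q] = [q] − [p].
The resulting 7×9 matrix has rank 6, and its Smith normal form has invariant factors (1,1,1,1,1,1).

Now H_k = ker ∂_k / im ∂_{k+1}, so:

  H_0: rank C_0 − rank ∂_1 = 7 − 6 = 1, and the invariant factors of ∂_1 are all 1, so H_0 = Z.
  H_1: rank ker ∂_1 − rank ∂_2 = (9 − 6) − 0 = 3, and there is no ∂_2, so H_1 = Z^3.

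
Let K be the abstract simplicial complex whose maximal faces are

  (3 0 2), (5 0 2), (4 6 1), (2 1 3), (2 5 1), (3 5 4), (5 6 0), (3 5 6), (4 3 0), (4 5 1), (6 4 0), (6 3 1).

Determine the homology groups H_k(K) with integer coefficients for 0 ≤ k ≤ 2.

H_0 = Z,  H_1 = Z/2Z,  H_2 = 0.

K has 7 vertices, 18 edges, 12 triangles.
rank ∂_0 = 0, rank ∂_1 = 6 ⇒ b_0 = 7 − 0 − 6 = 1; all invariant factors of ∂_1 are 1 so no torsion. So H_0 ≅ Z.
rank ∂_1 = 6, rank ∂_2 = 12 ⇒ b_1 = 18 − 6 − 12 = 0; ∂_2 has invariant factor(s) [2] giving torsion. So H_1 ≅ Z/2Z.
rank ∂_2 = 12, rank ∂_3 = 0 ⇒ b_2 = 12 − 12 − 0 = 0. So H_2 ≅ 0.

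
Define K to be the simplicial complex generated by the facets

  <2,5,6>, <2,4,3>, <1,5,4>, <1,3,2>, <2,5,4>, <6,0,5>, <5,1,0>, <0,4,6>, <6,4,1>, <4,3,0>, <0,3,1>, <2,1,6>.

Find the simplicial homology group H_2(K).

K has 7 vertices, 18 edges, 12 triangles.
rank ∂_2 = 12, rank ∂_3 = 0 ⇒ b_2 = 12 − 12 − 0 = 0. So H_2 ≅ 0.

H_2 ≅ 0.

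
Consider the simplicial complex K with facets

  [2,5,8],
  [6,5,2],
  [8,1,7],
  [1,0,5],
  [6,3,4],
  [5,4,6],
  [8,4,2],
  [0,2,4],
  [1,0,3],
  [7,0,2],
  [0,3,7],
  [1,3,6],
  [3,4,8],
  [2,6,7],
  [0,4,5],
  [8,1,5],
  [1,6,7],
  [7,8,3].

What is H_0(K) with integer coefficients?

H_0 ≅ Z.

Take the total order 0 < 1 < 2 < 3 < 4 < 5 < 6 < 7 < 8 on the vertex set. Then K (dimension 2) consists of the simplices:

  0-simplices (9): [0], [1], [2], [3], [4], [5], [6], [7], [8]
  1-simplices (27): (27 of them)
  2-simplices (18): [0,1,3], [0,1,5], [0,2,4], [0,2,7], [0,3,7], [0,4,5], [1,3,6], [1,5,8], [1,6,7], [1,7,8], [2,4,8], [2,5,6], [2,5,8], [2,6,7], [3,4,6], [3,4,8], [3,7,8], [4,5,6]

Hence C_0 ≅ Z^9, C_1 ≅ Z^27, C_2 ≅ Z^18.

The boundary map ∂_1: C_1 → C_0 is given by ∂[p,q] = [q] − [p].
The resulting 9×27 matrix has rank 8, and its Smith normal form has invariant factors (1,1,1,1,1,1,1,1).

The boundary map ∂_2: C_2 → C_1 maps a triangle to the signed sum of its edges. For instance
  ∂[1,6,7] = [6,7] − [1,7] + [1,6],
  ∂[2,5,6] = [5,6] − [2,6] + [2,5].
This gives a 27×18 integer matrix of rank 18; reducing to Smith normal form yields diagonal entries (1,1,1,1,1,1,1,1,1,1,1,1,1,1,1,1,1,2).

Now H_k = ker ∂_k / im ∂_{k+1}, so:

  H_0: rank C_0 − rank ∂_1 = 9 − 8 = 1, and the invariant factors of ∂_1 are all 1, so H_0 = Z.

(K is a triangulation of the Klein bottle.)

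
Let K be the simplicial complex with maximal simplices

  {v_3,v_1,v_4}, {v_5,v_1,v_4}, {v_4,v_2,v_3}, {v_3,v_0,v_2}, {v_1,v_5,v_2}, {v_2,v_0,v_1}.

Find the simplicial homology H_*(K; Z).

We work with the vertex ordering v_0 < v_1 < v_2 < v_3 < v_4 < v_5. The simplices of K, each written with vertices in increasing order, are:

  0-simplices (6): [v_0], [v_1], [v_2], [v_3], [v_4], [v_5]
  1-simplices (12): [v_0,v_1], [v_0,v_2], [v_0,v_3], [v_1,v_2], [v_1,v_3], [v_1,v_4], [v_1,v_5], [v_2,v_3], [v_2,v_4], [v_2,v_5], [v_3,v_4], [v_4,v_5]
  2-simplices (6): [v_0,v_1,v_2], [v_0,v_2,v_3], [v_1,v_2,v_5], [v_1,v_3,v_4], [v_1,v_4,v_5], [v_2,v_3,v_4]

giving chain groups C_0 ≅ Z^6, C_1 ≅ Z^12, C_2 ≅ Z^6.

Boundary ∂_1: C_1 → C_0 maps an edge to its endpoints' difference, ∂[p,q] = q − p.
The resulting 6×12 matrix has rank 5, and its Smith normal form has invariant factors (1,1,1,1,1).

Boundary ∂_2: C_2 → C_1 maps a triangle to the signed sum of its edges. For instance
  ∂[v_1,v_3,v_4] = [v_3,v_4] − [v_1,v_4] + [v_1,v_3],
  ∂[v_0,v_2,v_3] = [v_2,v_3] − [v_0,v_3] + [v_0,v_2].
This gives a 12×6 integer matrix of rank 6; reducing to Smith normal form yields diagonal entries (1,1,1,1,1,1).

Computing H_k = (kernel of ∂_k) / (image of ∂_{k+1}):

  H_0: rank C_0 − rank ∂_1 = 6 − 5 = 1, and the invariant factors of ∂_1 are all 1, so H_0 = Z.
  H_1: rank ker ∂_1 − rank ∂_2 = (12 − 5) − 6 = 1, and the invariant factors of ∂_2 are all 1, so H_1 = Z.
  H_2: rank ker ∂_2 − rank ∂_3 = (6 − 6) − 0 = 0, and there is no ∂_3, so H_2 = 0.

H_0 ≅ Z,  H_1 ≅ Z,  H_2 = 0.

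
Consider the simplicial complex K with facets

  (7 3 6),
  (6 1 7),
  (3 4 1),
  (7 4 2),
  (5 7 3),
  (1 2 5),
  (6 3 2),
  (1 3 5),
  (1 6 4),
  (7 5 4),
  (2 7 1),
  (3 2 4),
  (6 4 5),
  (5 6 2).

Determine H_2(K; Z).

We work with the vertex ordering 1 < 2 < 3 < 4 < 5 < 6 < 7. The simplices of K, each written with vertices in increasing order, are:

  0-simplices (7): [1], [2], [3], [4], [5], [6], [7]
  1-simplices (21): [1,2], [1,3], [1,4], [1,5], [1,6], [1,7], [2,3], [2,4], [2,5], [2,6], [2,7], [3,4], [3,5], [3,6], [3,7], [4,5], [4,6], [4,7], [5,6], [5,7], [6,7]
  2-simplices (14): [1,2,5], [1,2,7], [1,3,4], [1,3,5], [1,4,6], [1,6,7], [2,3,4], [2,3,6], [2,4,7], [2,5,6], [3,5,7], [3,6,7], [4,5,6], [4,5,7]

giving chain groups C_0 ≅ Z^7, C_1 ≅ Z^21, C_2 ≅ Z^14.

The boundary map ∂_1: C_1 → C_0 is given by ∂[p,q] = [q] − [p].
The 7×21 boundary matrix has rank 6 and Smith normal form diag(1,1,1,1,1,1).

The boundary map ∂_2: C_2 → C_1 maps a triangle to the signed sum of its edges. For instance
  ∂[1,2,7] = [2,7] − [1,7] + [1,2],
  ∂[2,3,4] = [3,4] − [2,4] + [2,3].
The 21×14 boundary matrix has rank 13 and Smith normal form diag(1,1,1,1,1,1,1,1,1,1,1,1,1).

Now H_k = ker ∂_k / im ∂_{k+1}, so:

  H_2: rank ker ∂_2 − rank ∂_3 = (14 − 13) − 0 = 1, and there is no ∂_3, so H_2 = Z.

H_2 = Z.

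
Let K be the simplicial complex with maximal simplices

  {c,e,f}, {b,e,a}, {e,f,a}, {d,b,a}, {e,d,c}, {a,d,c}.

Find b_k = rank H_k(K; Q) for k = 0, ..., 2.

b_0 = 1, b_1 = 1, b_2 = 0.

Order the vertices as a < b < c < d < e < f. Listing each simplex with vertices in this order, K has dimension 2 with simplices:

  0-simplices (6): a, b, c, d, e, f
  1-simplices (12): ab, ac, ad, ae, af, bd, be, cd, ce, cf, de, ef
  2-simplices (6): abd, abe, acd, aef, cde, cef

Hence C_0 ≅ Z^6, C_1 ≅ Z^12, C_2 ≅ Z^6.

∂_1: C_1 → C_0 maps an edge to its endpoints' difference, ∂[p,q] = q − p.
As a 6×12 matrix over Z this has rank 5, with invariant factors (1,1,1,1,1).

The boundary map ∂_2: C_2 → C_1 maps a triangle to the signed sum of its edges. For instance
  ∂abe = be − ae + ab,
  ∂cde = de − ce + cd.
The 12×6 boundary matrix has rank 6 and Smith normal form diag(1,1,1,1,1,1).

From H_k ≅ ker(∂_k) / im(∂_{k+1}) we obtain:

  H_0: rank C_0 − rank ∂_1 = 6 − 5 = 1, and the invariant factors of ∂_1 are all 1, so H_0 = Z.
  H_1: rank ker ∂_1 − rank ∂_2 = (12 − 5) − 6 = 1, and the invariant factors of ∂_2 are all 1, so H_1 = Z.
  H_2: rank ker ∂_2 − rank ∂_3 = (6 − 6) − 0 = 0, and there is no ∂_3, so H_2 = 0.

As a check, the Euler characteristic is 6 − 12 + 6 = 0, which agrees with 1 − 1 + 0 = 0.
(K is a triangulation of the cylinder S^1 x I.)

Hence the Betti numbers are b_0 = 1, b_1 = 1, b_2 = 0.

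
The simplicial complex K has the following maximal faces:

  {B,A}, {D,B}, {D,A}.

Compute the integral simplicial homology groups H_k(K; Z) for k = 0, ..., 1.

H_0 ≅ Z,  H_1 ≅ Z.

Fix the vertex order A < B < D and write every simplex with vertices in increasing order. Then dim K = 1 and the simplices of K are:

  0-simplices (3): A, B, D
  1-simplices (3): AB, AD, BD

giving chain groups C_0 ≅ Z^3, C_1 ≅ Z^3.

The boundary map ∂_1: C_1 → C_0 maps an edge to its endpoints' difference, ∂[p,q] = q − p. For instance
  ∂AB = B − A.
The 3×3 boundary matrix has rank 2 and Smith normal form diag(1,1).

Computing H_k = (kernel of ∂_k) / (image of ∂_{k+1}):

  H_0: rank C_0 − rank ∂_1 = 3 − 2 = 1, and the invariant factors of ∂_1 are all 1, so H_0 ≅ Z.
  H_1: rank ker ∂_1 − rank ∂_2 = (3 − 2) − 0 = 1, and there is no ∂_2, so H_1 ≅ Z.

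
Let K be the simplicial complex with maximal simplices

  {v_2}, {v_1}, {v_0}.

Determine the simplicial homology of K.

H_0 ≅ Z^3.

Take the total order v_0 < v_1 < v_2 on the vertex set. Then K (dimension 0) consists of the simplices:

  0-simplices (3): [v_0], [v_1], [v_2]

so the chain groups are C_0 ≅ Z^3.

From H_k ≅ ker(∂_k) / im(∂_{k+1}) we obtain:

  H_0: rank C_0 − rank ∂_1 = 3 − 0 = 3, and there is no ∂_1, so H_0 = Z^3.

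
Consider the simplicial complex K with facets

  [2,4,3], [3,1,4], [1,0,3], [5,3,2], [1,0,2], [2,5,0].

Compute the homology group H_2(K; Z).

H_2 ≅ 0.

Fix the vertex order 0 < 1 < 2 < 3 < 4 < 5 and write every simplex with vertices in increasing order. Then dim K = 2 and the simplices of K are:

  0-simplices (6): [0], [1], [2], [3], [4], [5]
  1-simplices (12): [0,1], [0,2], [0,3], [0,5], [1,2], [1,3], [1,4], [2,3], [2,4], [2,5], [3,4], [3,5]
  2-simplices (6): [0,1,2], [0,1,3], [0,2,5], [1,3,4], [2,3,4], [2,3,5]

giving chain groups C_0 ≅ Z^6, C_1 ≅ Z^12, C_2 ≅ Z^6.

Boundary ∂_1: C_1 → C_0 maps an edge to its endpoints' difference, ∂[p,q] = q − p. For instance
  ∂[2,5] = [5] − [2].
As a 6×12 matrix over Z this has rank 5, with invariant factors (1,1,1,1,1).

∂_2: C_2 → C_1 acts by ∂[p,q,r] = [q,r] − [p,r] + [p,q]. For instance
  ∂[2,3,4] = [3,4] − [2,4] + [2,3],
  ∂[0,2,5] = [2,5] − [0,5] + [0,2].
The resulting 12×6 matrix has rank 6, and its Smith normal form has invariant factors (1,1,1,1,1,1).

From H_k ≅ ker(∂_k) / im(∂_{k+1}) we obtain:

  H_2: rank ker ∂_2 − rank ∂_3 = (6 − 6) − 0 = 0, and there is no ∂_3, so H_2 = 0.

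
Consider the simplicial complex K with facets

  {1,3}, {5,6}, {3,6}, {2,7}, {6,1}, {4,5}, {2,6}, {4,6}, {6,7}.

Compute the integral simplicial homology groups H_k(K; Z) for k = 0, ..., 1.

H_0 = Z,  H_1 = Z^3.

Take the total order 1 < 2 < 3 < 4 < 5 < 6 < 7 on the vertex set. Then K (dimension 1) consists of the simplices:

  0-simplices (7): [1], [2], [3], [4], [5], [6], [7]
  1-simplices (9): [1,3], [1,6], [2,6], [2,7], [3,6], [4,5], [4,6], [5,6], [6,7]

giving chain groups C_0 ≅ Z^7, C_1 ≅ Z^9.

∂_1: C_1 → C_0 sends each edge [p,q] (with p < q) to q − p. For instance
  ∂[4,5] = [5] − [4].
The resulting 7×9 matrix has rank 6, and its Smith normal form has invariant factors (1,1,1,1,1,1).

From H_k ≅ ker(∂_k) / im(∂_{k+1}) we obtain:

  H_0: rank C_0 − rank ∂_1 = 7 − 6 = 1, and the invariant factors of ∂_1 are all 1, so H_0 = Z.
  H_1: rank ker ∂_1 − rank ∂_2 = (9 − 6) − 0 = 3, and there is no ∂_2, so H_1 = Z^3.

As a check, the Euler characteristic is 7 − 9 = -2, which agrees with 1 − 3 = -2.
(K is a triangulation of a wedge of 3 circles.)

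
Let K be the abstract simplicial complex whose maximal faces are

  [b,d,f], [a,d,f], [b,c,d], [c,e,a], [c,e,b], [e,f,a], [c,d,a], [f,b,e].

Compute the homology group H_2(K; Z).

We work with the vertex ordering a < b < c < d < e < f. The simplices of K, each written with vertices in increasing order, are:

  0-simplices (6): a, b, c, d, e, f
  1-simplices (12): ac, ad, ae, af, bc, bd, be, bf, cd, ce, df, ef
  2-simplices (8): acd, ace, adf, aef, bcd, bce, bdf, bef

Hence C_0 ≅ Z^6, C_1 ≅ Z^12, C_2 ≅ Z^8.

∂_1: C_1 → C_0 sends each edge [p,q] (with p < q) to q − p.
The 6×12 boundary matrix has rank 5 and Smith normal form diag(1,1,1,1,1).

∂_2: C_2 → C_1 maps a triangle to the signed sum of its edges. For instance
  ∂bcd = cd − bd + bc,
  ∂bef = ef − bf + be.
The 12×8 boundary matrix has rank 7 and Smith normal form diag(1,1,1,1,1,1,1).

Now H_k = ker ∂_k / im ∂_{k+1}, so:

  H_2: rank ker ∂_2 − rank ∂_3 = (8 − 7) − 0 = 1, and there is no ∂_3, so H_2 = Z.

(K is a triangulation of the 2-sphere S^2.)

H_2 ≅ Z.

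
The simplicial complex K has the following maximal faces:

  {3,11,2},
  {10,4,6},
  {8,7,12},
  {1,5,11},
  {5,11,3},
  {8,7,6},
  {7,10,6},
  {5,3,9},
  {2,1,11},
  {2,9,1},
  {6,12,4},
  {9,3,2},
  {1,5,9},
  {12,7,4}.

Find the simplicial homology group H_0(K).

Order the vertices as 1 < 2 < 3 < 4 < 5 < 6 < 7 < 8 < 9 < 10 < 11 < 12. Listing each simplex with vertices in this order, K has dimension 2 with simplices:

  0-simplices (12): [1], [2], [3], [4], [5], [6], [7], [8], [9], [10], [11], [12]
  1-simplices (24): (24 of them)
  2-simplices (14): [1,2,9], [1,2,11], [1,5,9], [1,5,11], [2,3,9], [2,3,11], [3,5,9], [3,5,11], [4,6,10], [4,6,12], [4,7,12], [6,7,8], [6,7,10], [7,8,12]

giving chain groups C_0 ≅ Z^12, C_1 ≅ Z^24, C_2 ≅ Z^14.

Boundary ∂_1: C_1 → C_0 maps an edge to its endpoints' difference, ∂[p,q] = q − p. For instance
  ∂[2,9] = [9] − [2].
The resulting 12×24 matrix has rank 10, and its Smith normal form has invariant factors (1,1,1,1,1,1,1,1,1,1).

Boundary ∂_2: C_2 → C_1 acts by ∂[p,q,r] = [q,r] − [p,r] + [p,q]. For instance
  ∂[2,3,11] = [3,11] − [2,11] + [2,3],
  ∂[6,7,10] = [7,10] − [6,10] + [6,7].
The resulting 24×14 matrix has rank 13, and its Smith normal form has invariant factors (1,1,1,1,1,1,1,1,1,1,1,1,1).

Reading off H_k = ker ∂_k / im ∂_{k+1}:

  H_0: rank C_0 − rank ∂_1 = 12 − 10 = 2, and the invariant factors of ∂_1 are all 1, so H_0 = Z^2.

H_0 ≅ Z^2.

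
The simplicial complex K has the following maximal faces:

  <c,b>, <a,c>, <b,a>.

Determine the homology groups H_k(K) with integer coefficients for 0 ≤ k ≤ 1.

H_0 = Z,  H_1 = Z.

Order the vertices as a < b < c. Listing each simplex with vertices in this order, K has dimension 1 with simplices:

  0-simplices (3): a, b, c
  1-simplices (3): ab, ac, bc

giving chain groups C_0 ≅ Z^3, C_1 ≅ Z^3.

Boundary ∂_1: C_1 → C_0 sends each edge [p,q] (with p < q) to q − p.
This gives a 3×3 integer matrix of rank 2; reducing to Smith normal form yields diagonal entries (1,1).

Computing H_k = (kernel of ∂_k) / (image of ∂_{k+1}):

  H_0: rank C_0 − rank ∂_1 = 3 − 2 = 1, and the invariant factors of ∂_1 are all 1, so H_0 = Z.
  H_1: rank ker ∂_1 − rank ∂_2 = (3 − 2) − 0 = 1, and there is no ∂_2, so H_1 = Z.

As a check, the Euler characteristic is 3 − 3 = 0, which agrees with 1 − 1 = 0.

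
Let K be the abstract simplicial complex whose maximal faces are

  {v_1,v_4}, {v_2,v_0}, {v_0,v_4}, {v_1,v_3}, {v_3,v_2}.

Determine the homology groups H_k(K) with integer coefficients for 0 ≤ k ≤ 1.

H_0 ≅ Z,  H_1 ≅ Z.

We work with the vertex ordering v_0 < v_1 < v_2 < v_3 < v_4. The simplices of K, each written with vertices in increasing order, are:

  0-simplices (5): [v_0], [v_1], [v_2], [v_3], [v_4]
  1-simplices (5): [v_0,v_2], [v_0,v_4], [v_1,v_3], [v_1,v_4], [v_2,v_3]

so the chain groups are C_0 ≅ Z^5, C_1 ≅ Z^5.

The boundary map ∂_1: C_1 → C_0 is given by ∂[p,q] = [q] − [p]. For instance
  ∂[v_1,v_3] = [v_3] − [v_1].
The resulting 5×5 matrix has rank 4, and its Smith normal form has invariant factors (1,1,1,1).

Computing H_k = (kernel of ∂_k) / (image of ∂_{k+1}):

  H_0: rank C_0 − rank ∂_1 = 5 − 4 = 1, and the invariant factors of ∂_1 are all 1, so H_0 ≅ Z.
  H_1: rank ker ∂_1 − rank ∂_2 = (5 − 4) − 0 = 1, and there is no ∂_2, so H_1 ≅ Z.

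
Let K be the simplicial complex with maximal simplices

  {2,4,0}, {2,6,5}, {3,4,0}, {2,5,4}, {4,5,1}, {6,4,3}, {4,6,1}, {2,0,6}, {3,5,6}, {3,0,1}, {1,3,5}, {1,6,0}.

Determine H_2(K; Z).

H_2 ≅ 0.

Order the vertices as 0 < 1 < 2 < 3 < 4 < 5 < 6. Listing each simplex with vertices in this order, K has dimension 2 with simplices:

  0-simplices (7): [0], [1], [2], [3], [4], [5], [6]
  1-simplices (18): [0,1], [0,2], [0,3], [0,4], [0,6], [1,3], [1,4], [1,5], [1,6], [2,4], [2,5], [2,6], [3,4], [3,5], [3,6], [4,5], [4,6], [5,6]
  2-simplices (12): [0,1,3], [0,1,6], [0,2,4], [0,2,6], [0,3,4], [1,3,5], [1,4,5], [1,4,6], [2,4,5], [2,5,6], [3,4,6], [3,5,6]

Hence C_0 ≅ Z^7, C_1 ≅ Z^18, C_2 ≅ Z^12.

The boundary map ∂_1: C_1 → C_0 is given by ∂[p,q] = [q] − [p].
The resulting 7×18 matrix has rank 6, and its Smith normal form has invariant factors (1,1,1,1,1,1).

∂_2: C_2 → C_1 maps a triangle to the signed sum of its edges. For instance
  ∂[0,2,6] = [2,6] − [0,6] + [0,2],
  ∂[2,5,6] = [5,6] − [2,6] + [2,5].
This gives a 18×12 integer matrix of rank 12; reducing to Smith normal form yields diagonal entries (1,1,1,1,1,1,1,1,1,1,1,2).

From H_k ≅ ker(∂_k) / im(∂_{k+1}) we obtain:

  H_2: rank ker ∂_2 − rank ∂_3 = (12 − 12) − 0 = 0, and there is no ∂_3, so H_2 = 0.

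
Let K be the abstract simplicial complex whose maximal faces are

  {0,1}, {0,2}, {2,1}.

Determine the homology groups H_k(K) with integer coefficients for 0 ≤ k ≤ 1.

Order the vertices as 0 < 1 < 2. Listing each simplex with vertices in this order, K has dimension 1 with simplices:

  0-simplices (3): [0], [1], [2]
  1-simplices (3): [0,1], [0,2], [1,2]

giving chain groups C_0 ≅ Z^3, C_1 ≅ Z^3.

Boundary ∂_1: C_1 → C_0 is given by ∂[p,q] = [q] − [p].
This gives a 3×3 integer matrix of rank 2; reducing to Smith normal form yields diagonal entries (1,1).

Computing H_k = (kernel of ∂_k) / (image of ∂_{k+1}):

  H_0: rank C_0 − rank ∂_1 = 3 − 2 = 1, and the invariant factors of ∂_1 are all 1, so H_0 ≅ Z.
  H_1: rank ker ∂_1 − rank ∂_2 = (3 − 2) − 0 = 1, and there is no ∂_2, so H_1 ≅ Z.

H_0 ≅ Z,  H_1 ≅ Z.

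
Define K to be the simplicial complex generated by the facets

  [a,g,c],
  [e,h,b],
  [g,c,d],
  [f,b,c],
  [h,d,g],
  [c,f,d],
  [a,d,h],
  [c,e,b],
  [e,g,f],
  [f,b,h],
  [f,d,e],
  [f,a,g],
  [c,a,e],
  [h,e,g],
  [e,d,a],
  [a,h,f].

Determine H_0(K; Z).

K has 8 vertices, 24 edges, 16 triangles.
rank ∂_0 = 0, rank ∂_1 = 7 ⇒ b_0 = 8 − 0 − 7 = 1; all invariant factors of ∂_1 are 1 so no torsion. So H_0 ≅ Z.

H_0 ≅ Z.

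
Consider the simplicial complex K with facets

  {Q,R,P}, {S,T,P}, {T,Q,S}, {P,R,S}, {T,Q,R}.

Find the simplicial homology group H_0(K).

H_0 ≅ Z.

K has 5 vertices, 10 edges, 5 triangles.
rank ∂_0 = 0, rank ∂_1 = 4 ⇒ b_0 = 5 − 0 − 4 = 1; all invariant factors of ∂_1 are 1 so no torsion. So H_0 = Z.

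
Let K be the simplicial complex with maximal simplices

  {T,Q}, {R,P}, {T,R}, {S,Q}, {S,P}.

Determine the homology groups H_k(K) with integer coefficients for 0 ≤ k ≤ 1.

K has 5 vertices, 5 edges.
rank ∂_0 = 0, rank ∂_1 = 4 ⇒ b_0 = 5 − 0 − 4 = 1; all invariant factors of ∂_1 are 1 so no torsion. So H_0 = Z.
rank ∂_1 = 4, rank ∂_2 = 0 ⇒ b_1 = 5 − 4 − 0 = 1. So H_1 = Z.

H_0 ≅ Z,  H_1 ≅ Z.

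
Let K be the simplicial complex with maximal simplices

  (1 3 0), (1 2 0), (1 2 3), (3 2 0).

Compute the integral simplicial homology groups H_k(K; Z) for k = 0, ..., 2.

K has 4 vertices, 6 edges, 4 triangles.
rank ∂_0 = 0, rank ∂_1 = 3 ⇒ b_0 = 4 − 0 − 3 = 1; all invariant factors of ∂_1 are 1 so no torsion. So H_0 = Z.
rank ∂_1 = 3, rank ∂_2 = 3 ⇒ b_1 = 6 − 3 − 3 = 0; all invariant factors of ∂_2 are 1 so no torsion. So H_1 = 0.
rank ∂_2 = 3, rank ∂_3 = 0 ⇒ b_2 = 4 − 3 − 0 = 1. So H_2 = Z.

H_0 = Z,  H_1 = 0,  H_2 = Z.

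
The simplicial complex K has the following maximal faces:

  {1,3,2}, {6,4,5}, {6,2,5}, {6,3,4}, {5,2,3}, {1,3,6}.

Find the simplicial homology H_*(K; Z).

We work with the vertex ordering 1 < 2 < 3 < 4 < 5 < 6. The simplices of K, each written with vertices in increasing order, are:

  0-simplices (6): [1], [2], [3], [4], [5], [6]
  1-simplices (12): [1,2], [1,3], [1,6], [2,3], [2,5], [2,6], [3,4], [3,5], [3,6], [4,5], [4,6], [5,6]
  2-simplices (6): [1,2,3], [1,3,6], [2,3,5], [2,5,6], [3,4,6], [4,5,6]

Hence C_0 ≅ Z^6, C_1 ≅ Z^12, C_2 ≅ Z^6.

Boundary ∂_1: C_1 → C_0 is given by ∂[p,q] = [q] − [p]. For instance
  ∂[3,6] = [6] − [3].
The 6×12 boundary matrix has rank 5 and Smith normal form diag(1,1,1,1,1).

The boundary map ∂_2: C_2 → C_1 maps a triangle to the signed sum of its edges. For instance
  ∂[2,3,5] = [3,5] − [2,5] + [2,3],
  ∂[1,3,6] = [3,6] − [1,6] + [1,3].
The resulting 12×6 matrix has rank 6, and its Smith normal form has invariant factors (1,1,1,1,1,1).

Computing H_k = (kernel of ∂_k) / (image of ∂_{k+1}):

  H_0: rank C_0 − rank ∂_1 = 6 − 5 = 1, and the invariant factors of ∂_1 are all 1, so H_0 ≅ Z.
  H_1: rank ker ∂_1 − rank ∂_2 = (12 − 5) − 6 = 1, and the invariant factors of ∂_2 are all 1, so H_1 ≅ Z.
  H_2: rank ker ∂_2 − rank ∂_3 = (6 − 6) − 0 = 0, and there is no ∂_3, so H_2 ≅ 0.

(K is a triangulation of the cylinder S^1 x I.)

H_0 ≅ Z,  H_1 ≅ Z,  H_2 = 0.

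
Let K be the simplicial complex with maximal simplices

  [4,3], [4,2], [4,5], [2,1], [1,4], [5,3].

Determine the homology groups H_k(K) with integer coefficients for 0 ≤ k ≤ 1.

H_0 = Z,  H_1 = Z^2.

We work with the vertex ordering 1 < 2 < 3 < 4 < 5. The simplices of K, each written with vertices in increasing order, are:

  0-simplices (5): [1], [2], [3], [4], [5]
  1-simplices (6): [1,2], [1,4], [2,4], [3,4], [3,5], [4,5]

giving chain groups C_0 ≅ Z^5, C_1 ≅ Z^6.

Boundary ∂_1: C_1 → C_0 is given by ∂[p,q] = [q] − [p]. For instance
  ∂[1,4] = [4] − [1].
This gives a 5×6 integer matrix of rank 4; reducing to Smith normal form yields diagonal entries (1,1,1,1).

Computing H_k = (kernel of ∂_k) / (image of ∂_{k+1}):

  H_0: rank C_0 − rank ∂_1 = 5 − 4 = 1, and the invariant factors of ∂_1 are all 1, so H_0 ≅ Z.
  H_1: rank ker ∂_1 − rank ∂_2 = (6 − 4) − 0 = 2, and there is no ∂_2, so H_1 ≅ Z^2.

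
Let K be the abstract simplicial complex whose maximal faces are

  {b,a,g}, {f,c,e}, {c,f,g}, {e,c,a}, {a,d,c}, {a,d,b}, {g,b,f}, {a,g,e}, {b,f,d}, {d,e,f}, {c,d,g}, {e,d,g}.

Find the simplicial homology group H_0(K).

H_0 ≅ Z.

We work with the vertex ordering a < b < c < d < e < f < g. The simplices of K, each written with vertices in increasing order, are:

  0-simplices (7): a, b, c, d, e, f, g
  1-simplices (18): ab, ac, ad, ae, ag, bd, bf, bg, cd, ce, cf, cg, de, df, dg, ef, eg, fg
  2-simplices (12): abd, abg, acd, ace, aeg, bdf, bfg, cdg, cef, cfg, def, deg

giving chain groups C_0 ≅ Z^7, C_1 ≅ Z^18, C_2 ≅ Z^12.

Boundary ∂_1: C_1 → C_0 is given by ∂[p,q] = [q] − [p].
As a 7×18 matrix over Z this has rank 6, with invariant factors (1,1,1,1,1,1).

The boundary map ∂_2: C_2 → C_1 sends each 2-simplex [p,q,r] to [q,r] − [p,r] + [p,q]. For instance
  ∂cdg = dg − cg + cd,
  ∂bfg = fg − bg + bf.
As a 18×12 matrix over Z this has rank 12, with invariant factors (1,1,1,1,1,1,1,1,1,1,1,2).

Reading off H_k = ker ∂_k / im ∂_{k+1}:

  H_0: rank C_0 − rank ∂_1 = 7 − 6 = 1, and the invariant factors of ∂_1 are all 1, so H_0 = Z.

(K is a triangulation of the real projective plane RP^2.)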